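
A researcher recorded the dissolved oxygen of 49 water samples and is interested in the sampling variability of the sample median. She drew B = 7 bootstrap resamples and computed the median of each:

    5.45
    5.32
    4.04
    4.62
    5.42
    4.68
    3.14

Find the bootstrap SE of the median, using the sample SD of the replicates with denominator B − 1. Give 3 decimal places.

SE* = 0.850

Bootstrap SE is the standard deviation of the 7 replicate medians.
Mean of replicates: (5.45 + 5.32 + 4.04 + 4.62 + 5.42 + 4.68 + 3.14) / 7 = 32.6700 / 7 = 4.6671
Sum of squared deviations: (+0.7829)² + (+0.6529)² + (−0.6271)² + (−0.0471)² + (+0.7529)² + (+0.0129)² + (−1.5271)² = 4.3337
Variance = 4.3337 / 6 = 0.7223
SE* = √0.7223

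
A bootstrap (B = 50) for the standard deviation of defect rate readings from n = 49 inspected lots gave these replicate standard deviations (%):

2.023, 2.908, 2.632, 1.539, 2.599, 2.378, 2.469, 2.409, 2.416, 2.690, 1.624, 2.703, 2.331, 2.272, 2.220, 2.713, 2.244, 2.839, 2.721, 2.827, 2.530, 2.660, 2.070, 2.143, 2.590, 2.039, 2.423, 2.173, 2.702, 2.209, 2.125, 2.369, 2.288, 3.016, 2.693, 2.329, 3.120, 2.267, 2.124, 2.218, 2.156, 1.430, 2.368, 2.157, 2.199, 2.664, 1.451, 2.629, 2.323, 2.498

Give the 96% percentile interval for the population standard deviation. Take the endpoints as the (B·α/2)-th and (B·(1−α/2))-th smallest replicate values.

Sorted replicates: 1.430, 1.451, 1.539, 1.624, 2.023, 2.039, 2.070, 2.124, 2.125, 2.143, 2.156, 2.157, 2.173, 2.199, 2.209, 2.218, 2.220, 2.244, 2.267, 2.272, 2.288, 2.323, 2.329, 2.331, 2.368, 2.369, 2.378, 2.409, 2.416, 2.423, 2.469, 2.498, 2.530, 2.590, 2.599, 2.629, 2.632, 2.660, 2.664, 2.690, 2.693, 2.702, 2.703, 2.713, 2.721, 2.827, 2.839, 2.908, 3.016, 3.120
α = 0.04; lower rank = 50 × 0.020 = 1; upper rank = 50 × 0.980 = 49.
The 1st smallest replicate is 1.430; the 49th is 3.016.

(1.430, 3.016)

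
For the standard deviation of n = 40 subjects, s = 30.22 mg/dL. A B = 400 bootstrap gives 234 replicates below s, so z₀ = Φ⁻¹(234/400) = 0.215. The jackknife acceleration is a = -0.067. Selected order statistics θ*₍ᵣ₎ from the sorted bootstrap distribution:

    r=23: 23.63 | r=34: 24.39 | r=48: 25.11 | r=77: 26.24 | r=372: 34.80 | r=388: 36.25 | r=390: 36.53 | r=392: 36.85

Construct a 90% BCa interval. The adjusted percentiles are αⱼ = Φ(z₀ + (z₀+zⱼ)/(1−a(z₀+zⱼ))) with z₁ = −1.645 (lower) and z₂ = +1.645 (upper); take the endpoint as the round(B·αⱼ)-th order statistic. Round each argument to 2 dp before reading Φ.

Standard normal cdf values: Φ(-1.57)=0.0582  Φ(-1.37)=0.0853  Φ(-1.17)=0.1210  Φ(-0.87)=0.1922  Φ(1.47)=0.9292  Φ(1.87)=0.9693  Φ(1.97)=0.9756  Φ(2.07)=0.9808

(24.39, 36.25)

Lower: z₀ + z₁ = 0.215 + (-1.645) = -1.430; 1 − a(z₀+z₁) = 1 − (-0.067)(-1.430) = 0.9042; argument = 0.215 + (-1.430)/0.9042 = -1.3665 → -1.37.
α₁ = Φ(-1.37) = 0.0853; rank = round(400 × 0.0853) = 34; θ*₍34₎ = 24.39.
Upper: z₀ + z₂ = 1.860; 1 − a(z₀+z₂) = 1.1246; argument = 1.8689 → 1.87; α₂ = 0.9693; rank = 388; θ*₍388₎ = 36.25.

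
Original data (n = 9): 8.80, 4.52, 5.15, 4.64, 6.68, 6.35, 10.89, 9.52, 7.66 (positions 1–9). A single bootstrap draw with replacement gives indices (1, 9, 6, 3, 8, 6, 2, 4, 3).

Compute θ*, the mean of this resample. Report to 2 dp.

θ* = 6.46

Resample values: 8.80, 7.66, 6.35, 5.15, 9.52, 6.35, 4.52, 4.64, 5.15.
Mean = (8.80 + 7.66 + 6.35 + 5.15 + 9.52 + 6.35 + 4.52 + 4.64 + 5.15) / 9 = 58.140 / 9 = 6.46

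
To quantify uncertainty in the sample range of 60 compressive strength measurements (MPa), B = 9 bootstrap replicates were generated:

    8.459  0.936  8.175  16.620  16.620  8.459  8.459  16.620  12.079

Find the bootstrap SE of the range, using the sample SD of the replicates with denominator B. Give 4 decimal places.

SE* = 4.9868

Bootstrap SE is the standard deviation of the 9 replicate ranges.
Mean of replicates: (8.459 + 0.936 + 8.175 + 16.620 + 16.620 + 8.459 + 8.459 + 16.620 + 12.079) / 9 = 96.42700 / 9 = 10.71411
Sum of squared deviations: (−2.25511)² + (−9.77811)² + (−2.53911)² + (+5.90589)² + (+5.90589)² + (−2.25511)² + (−2.25511)² + (+5.90589)² + (+1.36489)² = 223.81661
Variance = 223.81661 / 9 = 24.86851
SE* = √24.86851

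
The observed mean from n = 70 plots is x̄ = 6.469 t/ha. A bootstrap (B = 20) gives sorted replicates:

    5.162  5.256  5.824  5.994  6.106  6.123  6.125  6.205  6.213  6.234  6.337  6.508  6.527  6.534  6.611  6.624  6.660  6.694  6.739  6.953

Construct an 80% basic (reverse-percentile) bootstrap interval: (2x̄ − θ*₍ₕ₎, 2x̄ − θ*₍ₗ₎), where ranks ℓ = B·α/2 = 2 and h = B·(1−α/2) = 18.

(6.244, 7.682)

Percentile endpoints at ranks 2 and 18: θ*₍2₎ = 5.256, θ*₍18₎ = 6.694.
Basic interval reflects these around x̄:
  lower = 2 × 6.469 − 6.694 = 6.244
  upper = 2 × 6.469 − 5.256 = 7.682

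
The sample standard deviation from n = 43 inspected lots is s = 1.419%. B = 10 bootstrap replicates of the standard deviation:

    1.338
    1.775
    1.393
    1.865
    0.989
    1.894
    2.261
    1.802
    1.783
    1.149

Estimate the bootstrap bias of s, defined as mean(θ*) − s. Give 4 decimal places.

mean(θ*) = (1.338 + 1.775 + 1.393 + 1.865 + 0.989 + 1.894 + 2.261 + 1.802 + 1.783 + 1.149) / 10 = 1.62490
bias = 1.62490 − 1.419

bias = +0.2059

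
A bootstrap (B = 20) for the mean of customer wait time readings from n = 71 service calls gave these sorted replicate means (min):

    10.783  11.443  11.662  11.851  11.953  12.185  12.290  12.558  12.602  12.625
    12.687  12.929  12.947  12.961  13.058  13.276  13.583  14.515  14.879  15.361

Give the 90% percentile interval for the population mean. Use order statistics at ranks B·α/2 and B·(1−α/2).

(10.783, 14.879)

α = 0.10; lower rank = 20 × 0.050 = 1; upper rank = 20 × 0.950 = 19.
The 1st smallest replicate is 10.783; the 19th is 14.879.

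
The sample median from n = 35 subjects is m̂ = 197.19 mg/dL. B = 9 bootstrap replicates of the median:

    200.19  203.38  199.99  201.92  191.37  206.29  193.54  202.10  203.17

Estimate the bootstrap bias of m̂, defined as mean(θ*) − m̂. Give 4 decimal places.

bias = +3.0267

mean(θ*) = (200.19 + 203.38 + 199.99 + 201.92 + 191.37 + 206.29 + 193.54 + 202.10 + 203.17) / 9 = 200.21667
bias = 200.21667 − 197.19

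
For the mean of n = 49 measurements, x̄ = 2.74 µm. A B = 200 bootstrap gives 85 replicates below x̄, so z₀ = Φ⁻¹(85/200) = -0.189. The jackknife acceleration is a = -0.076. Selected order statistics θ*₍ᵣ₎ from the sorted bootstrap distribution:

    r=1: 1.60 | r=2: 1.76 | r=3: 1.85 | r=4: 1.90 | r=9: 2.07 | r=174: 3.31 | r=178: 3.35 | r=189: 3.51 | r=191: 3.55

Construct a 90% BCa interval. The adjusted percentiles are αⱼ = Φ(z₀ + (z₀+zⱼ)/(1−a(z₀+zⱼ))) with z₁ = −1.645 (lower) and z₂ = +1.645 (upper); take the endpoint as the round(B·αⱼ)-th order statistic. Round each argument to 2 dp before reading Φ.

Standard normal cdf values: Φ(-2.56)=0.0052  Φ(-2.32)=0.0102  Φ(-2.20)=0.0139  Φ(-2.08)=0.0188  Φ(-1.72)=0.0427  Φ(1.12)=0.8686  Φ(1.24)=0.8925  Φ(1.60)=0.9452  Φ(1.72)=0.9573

Lower: z₀ + z₁ = -0.189 + (-1.645) = -1.834; 1 − a(z₀+z₁) = 1 − (-0.076)(-1.834) = 0.8606; argument = -0.189 + (-1.834)/0.8606 = -2.3200 → -2.32.
α₁ = Φ(-2.32) = 0.0102; rank = round(200 × 0.0102) = 2; θ*₍2₎ = 1.76.
Upper: z₀ + z₂ = 1.456; 1 − a(z₀+z₂) = 1.1107; argument = 1.1219 → 1.12; α₂ = 0.8686; rank = 174; θ*₍174₎ = 3.31.

(1.76, 3.31)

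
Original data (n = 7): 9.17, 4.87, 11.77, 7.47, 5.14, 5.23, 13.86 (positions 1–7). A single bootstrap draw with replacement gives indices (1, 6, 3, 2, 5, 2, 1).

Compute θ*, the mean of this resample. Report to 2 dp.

θ* = 7.17

Resample values: 9.17, 5.23, 11.77, 4.87, 5.14, 4.87, 9.17.
Mean = (9.17 + 5.23 + 11.77 + 4.87 + 5.14 + 4.87 + 9.17) / 7 = 50.220 / 7 = 7.17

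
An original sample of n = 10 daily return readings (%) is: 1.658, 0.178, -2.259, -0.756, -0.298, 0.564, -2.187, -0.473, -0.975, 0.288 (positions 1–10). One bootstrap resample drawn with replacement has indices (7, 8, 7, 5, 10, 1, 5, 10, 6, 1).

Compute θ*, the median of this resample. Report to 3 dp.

Resample values: -2.187, -0.473, -2.187, -0.298, 0.288, 1.658, -0.298, 0.288, 0.564, 1.658.
Sorted: -2.187, -2.187, -0.473, -0.298, -0.298, 0.288, 0.288, 0.564, 1.658, 1.658
Median = average of the two middle values = -0.005

θ* = -0.005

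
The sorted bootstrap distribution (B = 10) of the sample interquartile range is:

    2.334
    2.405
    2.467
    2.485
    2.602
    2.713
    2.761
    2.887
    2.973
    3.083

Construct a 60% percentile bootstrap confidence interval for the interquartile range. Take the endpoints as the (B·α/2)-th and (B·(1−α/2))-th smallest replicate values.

(2.405, 2.887)

α = 0.40; lower rank = 10 × 0.200 = 2; upper rank = 10 × 0.800 = 8.
The 2nd smallest replicate is 2.405; the 8th is 2.887.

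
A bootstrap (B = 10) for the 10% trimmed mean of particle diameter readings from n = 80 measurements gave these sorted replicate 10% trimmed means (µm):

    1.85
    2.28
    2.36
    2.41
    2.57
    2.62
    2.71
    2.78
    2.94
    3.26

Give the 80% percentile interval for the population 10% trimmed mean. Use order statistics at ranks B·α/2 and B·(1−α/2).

(1.85, 2.94)

α = 0.20; lower rank = 10 × 0.100 = 1; upper rank = 10 × 0.900 = 9.
The 1st smallest replicate is 1.85; the 9th is 2.94.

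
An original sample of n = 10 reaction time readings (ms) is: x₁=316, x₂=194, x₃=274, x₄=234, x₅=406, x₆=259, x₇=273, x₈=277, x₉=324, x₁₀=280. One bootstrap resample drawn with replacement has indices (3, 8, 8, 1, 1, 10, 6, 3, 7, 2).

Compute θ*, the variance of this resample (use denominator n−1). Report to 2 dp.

Resample values: 274, 277, 277, 316, 316, 280, 259, 274, 273, 194.
Mean = 274.0000; sum of squared deviations = 10208.0000
s² = 10208.0000 / 9 = 1134.2222

θ* = 1134.22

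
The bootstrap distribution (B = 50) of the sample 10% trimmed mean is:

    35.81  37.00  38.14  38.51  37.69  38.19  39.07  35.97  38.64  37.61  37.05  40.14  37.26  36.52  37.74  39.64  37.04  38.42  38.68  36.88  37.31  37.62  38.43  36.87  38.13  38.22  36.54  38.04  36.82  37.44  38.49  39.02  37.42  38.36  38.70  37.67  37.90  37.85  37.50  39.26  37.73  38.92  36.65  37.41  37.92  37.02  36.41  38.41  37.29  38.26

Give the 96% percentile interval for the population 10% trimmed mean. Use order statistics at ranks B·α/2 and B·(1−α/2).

(35.81, 39.64)

Sorted replicates: 35.81, 35.97, 36.41, 36.52, 36.54, 36.65, 36.82, 36.87, 36.88, 37.00, 37.02, 37.04, 37.05, 37.26, 37.29, 37.31, 37.41, 37.42, 37.44, 37.50, 37.61, 37.62, 37.67, 37.69, 37.73, 37.74, 37.85, 37.90, 37.92, 38.04, 38.13, 38.14, 38.19, 38.22, 38.26, 38.36, 38.41, 38.42, 38.43, 38.49, 38.51, 38.64, 38.68, 38.70, 38.92, 39.02, 39.07, 39.26, 39.64, 40.14
α = 0.04; lower rank = 50 × 0.020 = 1; upper rank = 50 × 0.980 = 49.
The 1st smallest replicate is 35.81; the 49th is 39.64.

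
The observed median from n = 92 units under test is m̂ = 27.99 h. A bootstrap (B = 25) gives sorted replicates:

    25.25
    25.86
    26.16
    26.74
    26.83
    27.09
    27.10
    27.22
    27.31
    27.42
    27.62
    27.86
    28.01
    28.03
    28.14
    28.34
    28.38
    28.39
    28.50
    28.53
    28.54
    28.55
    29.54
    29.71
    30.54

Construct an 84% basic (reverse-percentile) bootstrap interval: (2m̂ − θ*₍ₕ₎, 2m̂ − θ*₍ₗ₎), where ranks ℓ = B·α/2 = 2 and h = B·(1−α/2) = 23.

(26.44, 30.12)

Percentile endpoints at ranks 2 and 23: θ*₍2₎ = 25.86, θ*₍23₎ = 29.54.
Basic interval reflects these around m̂:
  lower = 2 × 27.99 − 29.54 = 26.44
  upper = 2 × 27.99 − 25.86 = 30.12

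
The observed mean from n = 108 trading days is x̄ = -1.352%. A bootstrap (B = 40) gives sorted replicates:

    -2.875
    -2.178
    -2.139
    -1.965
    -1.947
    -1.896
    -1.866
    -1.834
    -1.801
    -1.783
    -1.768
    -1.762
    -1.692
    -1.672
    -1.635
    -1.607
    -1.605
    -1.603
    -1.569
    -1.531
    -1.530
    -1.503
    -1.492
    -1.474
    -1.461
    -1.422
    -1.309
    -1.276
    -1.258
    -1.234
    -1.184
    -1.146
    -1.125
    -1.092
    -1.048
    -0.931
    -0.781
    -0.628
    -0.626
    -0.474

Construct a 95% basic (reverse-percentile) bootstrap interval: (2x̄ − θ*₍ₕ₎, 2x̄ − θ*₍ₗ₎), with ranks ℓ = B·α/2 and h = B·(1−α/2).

Percentile endpoints at ranks 1 and 39: θ*₍1₎ = -2.875, θ*₍39₎ = -0.626.
Basic interval reflects these around x̄:
  lower = 2 × -1.352 − -0.626 = -2.078
  upper = 2 × -1.352 − -2.875 = 0.171

(-2.078, 0.171)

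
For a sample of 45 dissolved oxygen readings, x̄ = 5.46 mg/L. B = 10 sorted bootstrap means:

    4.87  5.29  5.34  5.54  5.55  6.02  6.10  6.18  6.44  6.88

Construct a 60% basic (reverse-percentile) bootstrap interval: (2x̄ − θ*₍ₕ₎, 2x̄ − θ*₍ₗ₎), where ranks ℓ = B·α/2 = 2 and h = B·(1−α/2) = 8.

Percentile endpoints at ranks 2 and 8: θ*₍2₎ = 5.29, θ*₍8₎ = 6.18.
Basic interval reflects these around x̄:
  lower = 2 × 5.46 − 6.18 = 4.74
  upper = 2 × 5.46 − 5.29 = 5.63

(4.74, 5.63)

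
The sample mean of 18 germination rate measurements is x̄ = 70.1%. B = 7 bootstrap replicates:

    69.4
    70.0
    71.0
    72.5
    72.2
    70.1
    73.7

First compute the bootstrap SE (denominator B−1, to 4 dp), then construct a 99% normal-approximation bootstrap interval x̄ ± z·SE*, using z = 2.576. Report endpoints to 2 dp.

(66.05, 74.15)

Mean of replicates = 71.2714; sum of squared deviations = 14.8343; SE* = √(14.8343/6) = 1.5724
Margin = 2.576 × 1.5724 = 4.051
Interval: 70.1 ± 4.051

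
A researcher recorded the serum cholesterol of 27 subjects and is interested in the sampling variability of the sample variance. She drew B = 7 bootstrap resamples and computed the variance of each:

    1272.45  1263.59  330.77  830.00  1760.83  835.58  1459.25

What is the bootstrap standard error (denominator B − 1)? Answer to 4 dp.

SE* = 475.4642

Bootstrap SE is the standard deviation of the 7 replicate variances.
Mean of replicates: (1272.45 + 1263.59 + 330.77 + 830.00 + 1760.83 + 835.58 + 1459.25) / 7 = 7752.47000 / 7 = 1107.49571
Sum of squared deviations: (+164.95429)² + (+156.09429)² + (−776.72571)² + (−277.49571)² + (+653.33429)² + (−271.91571)² + (+351.75429)² = 1356396.97117
Variance = 1356396.97117 / 6 = 226066.16186
SE* = √226066.16186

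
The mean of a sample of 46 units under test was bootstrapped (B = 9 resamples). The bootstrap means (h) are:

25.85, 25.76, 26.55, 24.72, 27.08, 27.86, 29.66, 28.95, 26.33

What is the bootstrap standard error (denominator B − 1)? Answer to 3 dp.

Bootstrap SE is the standard deviation of the 9 replicate means.
Mean of replicates: (25.85 + 25.76 + 26.55 + 24.72 + 27.08 + 27.86 + 29.66 + 28.95 + 26.33) / 9 = 242.7600 / 9 = 26.9733
Sum of squared deviations: (−1.1233)² + (−1.2133)² + (−0.4233)² + (−2.2533)² + (+0.1067)² + (+0.8867)² + (+2.6867)² + (+1.9767)² + (−0.6433)² = 20.3276
Variance = 20.3276 / 8 = 2.5409
SE* = √2.5409

SE* = 1.594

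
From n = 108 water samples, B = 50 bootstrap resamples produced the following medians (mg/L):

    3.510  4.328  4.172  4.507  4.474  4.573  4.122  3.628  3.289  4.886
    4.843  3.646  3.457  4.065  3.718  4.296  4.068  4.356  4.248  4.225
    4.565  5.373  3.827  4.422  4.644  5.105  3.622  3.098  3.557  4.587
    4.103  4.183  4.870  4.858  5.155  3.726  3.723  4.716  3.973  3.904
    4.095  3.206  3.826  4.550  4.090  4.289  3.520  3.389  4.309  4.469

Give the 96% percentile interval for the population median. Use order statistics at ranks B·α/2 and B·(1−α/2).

Sorted replicates: 3.098, 3.206, 3.289, 3.389, 3.457, 3.510, 3.520, 3.557, 3.622, 3.628, 3.646, 3.718, 3.723, 3.726, 3.826, 3.827, 3.904, 3.973, 4.065, 4.068, 4.090, 4.095, 4.103, 4.122, 4.172, 4.183, 4.225, 4.248, 4.289, 4.296, 4.309, 4.328, 4.356, 4.422, 4.469, 4.474, 4.507, 4.550, 4.565, 4.573, 4.587, 4.644, 4.716, 4.843, 4.858, 4.870, 4.886, 5.105, 5.155, 5.373
α = 0.04; lower rank = 50 × 0.020 = 1; upper rank = 50 × 0.980 = 49.
The 1st smallest replicate is 3.098; the 49th is 5.155.

(3.098, 5.155)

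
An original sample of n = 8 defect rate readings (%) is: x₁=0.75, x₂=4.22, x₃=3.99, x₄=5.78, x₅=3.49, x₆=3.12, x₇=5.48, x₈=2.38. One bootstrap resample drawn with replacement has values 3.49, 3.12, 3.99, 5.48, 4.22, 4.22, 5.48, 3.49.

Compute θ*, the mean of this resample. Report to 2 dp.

Mean = (3.49 + 3.12 + 3.99 + 5.48 + 4.22 + 4.22 + 5.48 + 3.49) / 8 = 33.490 / 8 = 4.19

θ* = 4.19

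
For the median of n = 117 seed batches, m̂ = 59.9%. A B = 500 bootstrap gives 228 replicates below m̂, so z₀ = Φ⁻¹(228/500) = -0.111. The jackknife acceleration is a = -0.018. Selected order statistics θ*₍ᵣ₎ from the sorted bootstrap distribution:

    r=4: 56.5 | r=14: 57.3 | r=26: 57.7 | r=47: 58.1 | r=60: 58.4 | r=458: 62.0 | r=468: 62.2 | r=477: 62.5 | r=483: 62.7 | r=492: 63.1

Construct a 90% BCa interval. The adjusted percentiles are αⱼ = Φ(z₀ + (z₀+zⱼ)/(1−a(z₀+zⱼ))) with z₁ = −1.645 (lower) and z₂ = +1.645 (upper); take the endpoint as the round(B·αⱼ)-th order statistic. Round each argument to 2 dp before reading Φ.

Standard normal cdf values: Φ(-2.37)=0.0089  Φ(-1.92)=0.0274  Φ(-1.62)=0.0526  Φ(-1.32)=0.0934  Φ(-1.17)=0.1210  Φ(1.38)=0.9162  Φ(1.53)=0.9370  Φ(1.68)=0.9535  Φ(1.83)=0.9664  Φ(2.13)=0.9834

Lower: z₀ + z₁ = -0.111 + (-1.645) = -1.756; 1 − a(z₀+z₁) = 1 − (-0.018)(-1.756) = 0.9684; argument = -0.111 + (-1.756)/0.9684 = -1.9243 → -1.92.
α₁ = Φ(-1.92) = 0.0274; rank = round(500 × 0.0274) = 14; θ*₍14₎ = 57.3.
Upper: z₀ + z₂ = 1.534; 1 − a(z₀+z₂) = 1.0276; argument = 1.3818 → 1.38; α₂ = 0.9162; rank = 458; θ*₍458₎ = 62.0.

(57.3, 62.0)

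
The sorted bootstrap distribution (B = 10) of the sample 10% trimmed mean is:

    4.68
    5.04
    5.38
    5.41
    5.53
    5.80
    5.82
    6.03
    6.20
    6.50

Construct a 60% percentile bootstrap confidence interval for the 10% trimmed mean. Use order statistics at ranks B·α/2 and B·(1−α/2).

(5.04, 6.03)

α = 0.40; lower rank = 10 × 0.200 = 2; upper rank = 10 × 0.800 = 8.
The 2nd smallest replicate is 5.04; the 8th is 6.03.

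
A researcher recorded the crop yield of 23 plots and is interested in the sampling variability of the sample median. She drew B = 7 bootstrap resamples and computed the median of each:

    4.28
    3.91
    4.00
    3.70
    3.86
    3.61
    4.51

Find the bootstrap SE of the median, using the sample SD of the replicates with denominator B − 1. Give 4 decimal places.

SE* = 0.3178

Bootstrap SE is the standard deviation of the 7 replicate medians.
Mean of replicates: (4.28 + 3.91 + 4.00 + 3.70 + 3.86 + 3.61 + 4.51) / 7 = 27.87000 / 7 = 3.98143
Sum of squared deviations: (+0.29857)² + (−0.07143)² + (+0.01857)² + (−0.28143)² + (−0.12143)² + (−0.37143)² + (+0.52857)² = 0.60589
Variance = 0.60589 / 6 = 0.10098
SE* = √0.10098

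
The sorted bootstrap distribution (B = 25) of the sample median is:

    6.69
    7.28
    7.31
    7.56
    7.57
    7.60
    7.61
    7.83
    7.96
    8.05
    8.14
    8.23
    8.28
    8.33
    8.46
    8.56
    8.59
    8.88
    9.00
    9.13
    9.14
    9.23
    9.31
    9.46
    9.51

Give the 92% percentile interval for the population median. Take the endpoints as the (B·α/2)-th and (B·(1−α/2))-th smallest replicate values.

α = 0.08; lower rank = 25 × 0.040 = 1; upper rank = 25 × 0.960 = 24.
The 1st smallest replicate is 6.69; the 24th is 9.46.

(6.69, 9.46)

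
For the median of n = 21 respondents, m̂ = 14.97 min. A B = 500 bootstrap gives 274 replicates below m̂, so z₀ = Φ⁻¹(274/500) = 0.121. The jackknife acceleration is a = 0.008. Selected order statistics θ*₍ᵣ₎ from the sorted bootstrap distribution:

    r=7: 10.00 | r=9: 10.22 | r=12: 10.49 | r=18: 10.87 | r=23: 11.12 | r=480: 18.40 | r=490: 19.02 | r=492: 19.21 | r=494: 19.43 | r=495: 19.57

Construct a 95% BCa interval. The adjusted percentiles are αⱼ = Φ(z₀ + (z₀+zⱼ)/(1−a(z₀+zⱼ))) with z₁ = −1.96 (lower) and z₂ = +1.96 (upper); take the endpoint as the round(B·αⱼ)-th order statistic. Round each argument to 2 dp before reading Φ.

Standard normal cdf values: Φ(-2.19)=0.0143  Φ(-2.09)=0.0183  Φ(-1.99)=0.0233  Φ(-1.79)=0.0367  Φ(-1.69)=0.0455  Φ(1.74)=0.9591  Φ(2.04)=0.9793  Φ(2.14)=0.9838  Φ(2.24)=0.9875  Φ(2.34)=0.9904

(11.12, 19.43)

Lower: z₀ + z₁ = 0.121 + (-1.960) = -1.839; 1 − a(z₀+z₁) = 1 − (0.008)(-1.839) = 1.0147; argument = 0.121 + (-1.839)/1.0147 = -1.6913 → -1.69.
α₁ = Φ(-1.69) = 0.0455; rank = round(500 × 0.0455) = 23; θ*₍23₎ = 11.12.
Upper: z₀ + z₂ = 2.081; 1 − a(z₀+z₂) = 0.9834; argument = 2.2372 → 2.24; α₂ = 0.9875; rank = 494; θ*₍494₎ = 19.43.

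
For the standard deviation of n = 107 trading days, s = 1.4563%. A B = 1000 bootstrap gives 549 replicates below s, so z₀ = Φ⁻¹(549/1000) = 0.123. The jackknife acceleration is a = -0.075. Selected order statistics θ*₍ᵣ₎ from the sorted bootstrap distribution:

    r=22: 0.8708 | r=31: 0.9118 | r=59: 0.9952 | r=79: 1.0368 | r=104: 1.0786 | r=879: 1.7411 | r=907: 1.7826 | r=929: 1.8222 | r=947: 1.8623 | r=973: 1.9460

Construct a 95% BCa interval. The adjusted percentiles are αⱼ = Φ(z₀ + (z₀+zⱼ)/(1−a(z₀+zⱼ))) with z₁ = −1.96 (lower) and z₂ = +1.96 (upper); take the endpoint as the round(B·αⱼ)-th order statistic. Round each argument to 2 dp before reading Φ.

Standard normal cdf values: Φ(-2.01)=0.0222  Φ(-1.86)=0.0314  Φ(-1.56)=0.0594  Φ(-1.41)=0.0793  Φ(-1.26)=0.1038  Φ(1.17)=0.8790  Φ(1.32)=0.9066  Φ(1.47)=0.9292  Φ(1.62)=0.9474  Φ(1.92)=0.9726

Lower: z₀ + z₁ = 0.123 + (-1.960) = -1.837; 1 − a(z₀+z₁) = 1 − (-0.075)(-1.837) = 0.8622; argument = 0.123 + (-1.837)/0.8622 = -2.0075 → -2.01.
α₁ = Φ(-2.01) = 0.0222; rank = round(1000 × 0.0222) = 22; θ*₍22₎ = 0.8708.
Upper: z₀ + z₂ = 2.083; 1 − a(z₀+z₂) = 1.1562; argument = 1.9246 → 1.92; α₂ = 0.9726; rank = 973; θ*₍973₎ = 1.9460.

(0.8708, 1.9460)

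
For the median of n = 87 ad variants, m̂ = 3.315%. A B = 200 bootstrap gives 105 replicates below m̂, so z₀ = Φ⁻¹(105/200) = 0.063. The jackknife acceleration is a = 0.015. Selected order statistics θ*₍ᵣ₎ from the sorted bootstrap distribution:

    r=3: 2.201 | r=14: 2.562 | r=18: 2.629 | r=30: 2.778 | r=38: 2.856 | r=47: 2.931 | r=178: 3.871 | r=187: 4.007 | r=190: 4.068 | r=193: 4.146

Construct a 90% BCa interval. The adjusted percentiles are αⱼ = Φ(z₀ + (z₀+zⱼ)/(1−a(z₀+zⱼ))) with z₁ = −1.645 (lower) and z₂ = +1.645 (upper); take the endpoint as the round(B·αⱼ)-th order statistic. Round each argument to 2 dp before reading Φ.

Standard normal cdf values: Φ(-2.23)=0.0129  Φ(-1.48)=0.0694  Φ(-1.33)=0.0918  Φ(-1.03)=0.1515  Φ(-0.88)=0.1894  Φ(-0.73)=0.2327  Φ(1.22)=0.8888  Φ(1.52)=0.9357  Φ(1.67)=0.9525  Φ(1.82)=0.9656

(2.562, 4.146)

Lower: z₀ + z₁ = 0.063 + (-1.645) = -1.582; 1 − a(z₀+z₁) = 1 − (0.015)(-1.582) = 1.0237; argument = 0.063 + (-1.582)/1.0237 = -1.4823 → -1.48.
α₁ = Φ(-1.48) = 0.0694; rank = round(200 × 0.0694) = 14; θ*₍14₎ = 2.562.
Upper: z₀ + z₂ = 1.708; 1 − a(z₀+z₂) = 0.9744; argument = 1.8159 → 1.82; α₂ = 0.9656; rank = 193; θ*₍193₎ = 4.146.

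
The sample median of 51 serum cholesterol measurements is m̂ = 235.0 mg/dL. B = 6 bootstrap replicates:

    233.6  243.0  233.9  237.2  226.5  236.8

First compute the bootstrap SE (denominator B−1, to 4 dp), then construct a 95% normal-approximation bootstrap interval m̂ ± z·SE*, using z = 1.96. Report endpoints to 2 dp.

(224.36, 245.64)

Mean of replicates = 235.1667; sum of squared deviations = 147.3333; SE* = √(147.3333/5) = 5.4283
Margin = 1.96 × 5.4283 = 10.639
Interval: 235.0 ± 10.639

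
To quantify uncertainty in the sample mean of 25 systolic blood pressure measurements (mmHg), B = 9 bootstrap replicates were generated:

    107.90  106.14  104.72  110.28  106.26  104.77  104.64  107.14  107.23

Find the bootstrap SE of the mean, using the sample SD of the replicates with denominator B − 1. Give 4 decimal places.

Bootstrap SE is the standard deviation of the 9 replicate means.
Mean of replicates: (107.90 + 106.14 + 104.72 + 110.28 + 106.26 + 104.77 + 104.64 + 107.14 + 107.23) / 9 = 959.08000 / 9 = 106.56444
Sum of squared deviations: (+1.33556)² + (−0.42444)² + (−1.84444)² + (+3.71556)² + (−0.30444)² + (−1.79444)² + (−1.92444)² + (+0.57556)² + (+0.66556)² = 26.96162
Variance = 26.96162 / 8 = 3.37020
SE* = √3.37020

SE* = 1.8358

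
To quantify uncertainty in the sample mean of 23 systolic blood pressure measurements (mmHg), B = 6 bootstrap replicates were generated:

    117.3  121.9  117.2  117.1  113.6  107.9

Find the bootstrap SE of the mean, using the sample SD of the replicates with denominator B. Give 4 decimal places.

Bootstrap SE is the standard deviation of the 6 replicate means.
Mean of replicates: (117.3 + 121.9 + 117.2 + 117.1 + 113.6 + 107.9) / 6 = 695.00000 / 6 = 115.83333
Sum of squared deviations: (+1.46667)² + (+6.06667)² + (+1.36667)² + (+1.26667)² + (−2.23333)² + (−7.93333)² = 110.35333
Variance = 110.35333 / 6 = 18.39222
SE* = √18.39222

SE* = 4.2886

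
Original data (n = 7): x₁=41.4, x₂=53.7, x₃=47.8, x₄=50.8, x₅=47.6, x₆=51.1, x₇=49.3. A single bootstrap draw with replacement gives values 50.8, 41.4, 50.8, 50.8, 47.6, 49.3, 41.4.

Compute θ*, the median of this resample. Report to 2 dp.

θ* = 49.30

Sorted: 41.4, 41.4, 47.6, 49.3, 50.8, 50.8, 50.8
Median = middle value = 49.30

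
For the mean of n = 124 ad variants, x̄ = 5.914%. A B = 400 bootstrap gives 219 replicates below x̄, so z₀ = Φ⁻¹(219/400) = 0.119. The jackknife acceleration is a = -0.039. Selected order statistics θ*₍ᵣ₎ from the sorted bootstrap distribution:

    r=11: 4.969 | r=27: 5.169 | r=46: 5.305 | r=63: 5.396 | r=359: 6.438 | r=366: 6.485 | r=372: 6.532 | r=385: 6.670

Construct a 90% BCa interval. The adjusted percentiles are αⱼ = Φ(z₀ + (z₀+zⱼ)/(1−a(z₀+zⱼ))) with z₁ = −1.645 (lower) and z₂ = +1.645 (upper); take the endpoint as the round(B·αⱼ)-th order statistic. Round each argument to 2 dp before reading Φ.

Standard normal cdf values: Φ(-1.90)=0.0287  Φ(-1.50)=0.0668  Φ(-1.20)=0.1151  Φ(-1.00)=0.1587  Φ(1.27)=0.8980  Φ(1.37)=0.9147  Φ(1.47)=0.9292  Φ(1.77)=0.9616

(5.169, 6.670)

Lower: z₀ + z₁ = 0.119 + (-1.645) = -1.526; 1 − a(z₀+z₁) = 1 − (-0.039)(-1.526) = 0.9405; argument = 0.119 + (-1.526)/0.9405 = -1.5036 → -1.50.
α₁ = Φ(-1.50) = 0.0668; rank = round(400 × 0.0668) = 27; θ*₍27₎ = 5.169.
Upper: z₀ + z₂ = 1.764; 1 − a(z₀+z₂) = 1.0688; argument = 1.7695 → 1.77; α₂ = 0.9616; rank = 385; θ*₍385₎ = 6.670.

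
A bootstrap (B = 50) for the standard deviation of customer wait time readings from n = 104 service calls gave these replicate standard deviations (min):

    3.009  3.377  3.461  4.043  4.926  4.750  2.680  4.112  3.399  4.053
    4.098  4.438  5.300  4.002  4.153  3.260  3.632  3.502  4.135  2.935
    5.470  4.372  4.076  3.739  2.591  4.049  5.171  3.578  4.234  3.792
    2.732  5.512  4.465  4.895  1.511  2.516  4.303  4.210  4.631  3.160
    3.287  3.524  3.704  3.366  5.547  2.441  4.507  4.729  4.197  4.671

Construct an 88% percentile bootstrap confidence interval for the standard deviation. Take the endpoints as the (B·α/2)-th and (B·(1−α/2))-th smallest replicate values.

(2.516, 5.300)

Sorted replicates: 1.511, 2.441, 2.516, 2.591, 2.680, 2.732, 2.935, 3.009, 3.160, 3.260, 3.287, 3.366, 3.377, 3.399, 3.461, 3.502, 3.524, 3.578, 3.632, 3.704, 3.739, 3.792, 4.002, 4.043, 4.049, 4.053, 4.076, 4.098, 4.112, 4.135, 4.153, 4.197, 4.210, 4.234, 4.303, 4.372, 4.438, 4.465, 4.507, 4.631, 4.671, 4.729, 4.750, 4.895, 4.926, 5.171, 5.300, 5.470, 5.512, 5.547
α = 0.12; lower rank = 50 × 0.060 = 3; upper rank = 50 × 0.940 = 47.
The 3rd smallest replicate is 2.516; the 47th is 5.300.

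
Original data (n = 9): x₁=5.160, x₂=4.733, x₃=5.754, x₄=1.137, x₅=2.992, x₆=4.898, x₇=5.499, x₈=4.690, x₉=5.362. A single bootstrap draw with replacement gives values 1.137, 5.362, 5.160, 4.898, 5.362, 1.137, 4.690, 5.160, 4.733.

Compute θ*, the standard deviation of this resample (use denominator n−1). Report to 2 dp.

Mean = 4.1821; sum of squared deviations = 24.3161
s² = 24.3161 / 8 = 3.0395
s = √3.0395 = 1.74

θ* = 1.74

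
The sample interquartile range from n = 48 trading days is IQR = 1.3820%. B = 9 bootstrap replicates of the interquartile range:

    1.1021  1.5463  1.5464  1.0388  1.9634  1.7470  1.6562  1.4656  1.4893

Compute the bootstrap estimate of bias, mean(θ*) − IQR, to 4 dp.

mean(θ*) = (1.1021 + 1.5463 + 1.5464 + 1.0388 + 1.9634 + 1.7470 + 1.6562 + 1.4656 + 1.4893) / 9 = 1.50612
bias = 1.50612 − 1.3820

bias = +0.1241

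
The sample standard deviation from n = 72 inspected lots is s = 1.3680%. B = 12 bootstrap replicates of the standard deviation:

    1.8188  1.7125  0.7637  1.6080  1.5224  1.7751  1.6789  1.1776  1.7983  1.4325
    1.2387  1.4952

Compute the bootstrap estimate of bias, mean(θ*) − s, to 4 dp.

bias = +0.1338

mean(θ*) = (1.8188 + 1.7125 + 0.7637 + 1.6080 + 1.5224 + 1.7751 + 1.6789 + 1.1776 + 1.7983 + 1.4325 + 1.2387 + 1.4952) / 12 = 1.50181
bias = 1.50181 − 1.3680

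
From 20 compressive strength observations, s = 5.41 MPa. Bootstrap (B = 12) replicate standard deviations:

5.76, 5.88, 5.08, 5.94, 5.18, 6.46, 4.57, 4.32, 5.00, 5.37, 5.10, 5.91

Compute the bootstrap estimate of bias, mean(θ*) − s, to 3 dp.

bias = −0.029

mean(θ*) = (5.76 + 5.88 + 5.08 + 5.94 + 5.18 + 6.46 + 4.57 + 4.32 + 5.00 + 5.37 + 5.10 + 5.91) / 12 = 5.3808
bias = 5.3808 − 5.41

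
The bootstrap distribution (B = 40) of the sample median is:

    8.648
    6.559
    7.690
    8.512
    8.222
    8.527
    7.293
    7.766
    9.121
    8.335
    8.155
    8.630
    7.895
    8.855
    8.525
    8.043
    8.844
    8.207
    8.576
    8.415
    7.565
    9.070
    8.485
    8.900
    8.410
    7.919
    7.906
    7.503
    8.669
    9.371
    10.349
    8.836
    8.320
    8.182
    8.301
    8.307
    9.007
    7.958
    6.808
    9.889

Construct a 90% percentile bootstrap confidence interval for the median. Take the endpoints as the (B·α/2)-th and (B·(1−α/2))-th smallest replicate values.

(6.808, 9.371)

Sorted replicates: 6.559, 6.808, 7.293, 7.503, 7.565, 7.690, 7.766, 7.895, 7.906, 7.919, 7.958, 8.043, 8.155, 8.182, 8.207, 8.222, 8.301, 8.307, 8.320, 8.335, 8.410, 8.415, 8.485, 8.512, 8.525, 8.527, 8.576, 8.630, 8.648, 8.669, 8.836, 8.844, 8.855, 8.900, 9.007, 9.070, 9.121, 9.371, 9.889, 10.349
α = 0.10; lower rank = 40 × 0.050 = 2; upper rank = 40 × 0.950 = 38.
The 2nd smallest replicate is 6.808; the 38th is 9.371.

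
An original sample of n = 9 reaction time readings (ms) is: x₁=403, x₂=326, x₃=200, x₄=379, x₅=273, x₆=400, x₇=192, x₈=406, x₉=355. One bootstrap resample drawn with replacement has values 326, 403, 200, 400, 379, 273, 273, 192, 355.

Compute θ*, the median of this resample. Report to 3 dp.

θ* = 326.000

Sorted: 192, 200, 273, 273, 326, 355, 379, 400, 403
Median = middle value = 326.000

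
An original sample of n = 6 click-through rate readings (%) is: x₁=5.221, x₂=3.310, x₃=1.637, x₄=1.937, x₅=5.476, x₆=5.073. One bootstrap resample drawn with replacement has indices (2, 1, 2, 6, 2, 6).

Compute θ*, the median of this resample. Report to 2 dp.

θ* = 4.19

Resample values: 3.310, 5.221, 3.310, 5.073, 3.310, 5.073.
Sorted: 3.310, 3.310, 3.310, 5.073, 5.073, 5.221
Median = average of the two middle values = 4.19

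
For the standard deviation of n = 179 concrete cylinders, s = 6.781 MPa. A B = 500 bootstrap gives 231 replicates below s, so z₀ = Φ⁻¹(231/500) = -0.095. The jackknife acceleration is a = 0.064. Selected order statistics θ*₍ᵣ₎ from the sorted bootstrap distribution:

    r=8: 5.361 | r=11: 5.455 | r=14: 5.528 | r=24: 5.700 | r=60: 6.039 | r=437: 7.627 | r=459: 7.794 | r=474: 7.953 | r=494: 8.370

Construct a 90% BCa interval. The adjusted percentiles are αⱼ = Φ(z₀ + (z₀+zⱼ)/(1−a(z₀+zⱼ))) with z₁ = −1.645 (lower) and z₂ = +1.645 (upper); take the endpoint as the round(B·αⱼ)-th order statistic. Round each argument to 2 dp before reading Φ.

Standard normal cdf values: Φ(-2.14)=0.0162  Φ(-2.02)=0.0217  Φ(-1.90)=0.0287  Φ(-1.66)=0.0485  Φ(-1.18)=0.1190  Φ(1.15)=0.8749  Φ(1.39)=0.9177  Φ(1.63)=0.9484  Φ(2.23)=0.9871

Lower: z₀ + z₁ = -0.095 + (-1.645) = -1.740; 1 − a(z₀+z₁) = 1 − (0.064)(-1.740) = 1.1114; argument = -0.095 + (-1.740)/1.1114 = -1.6606 → -1.66.
α₁ = Φ(-1.66) = 0.0485; rank = round(500 × 0.0485) = 24; θ*₍24₎ = 5.700.
Upper: z₀ + z₂ = 1.550; 1 − a(z₀+z₂) = 0.9008; argument = 1.6257 → 1.63; α₂ = 0.9484; rank = 474; θ*₍474₎ = 7.953.

(5.700, 7.953)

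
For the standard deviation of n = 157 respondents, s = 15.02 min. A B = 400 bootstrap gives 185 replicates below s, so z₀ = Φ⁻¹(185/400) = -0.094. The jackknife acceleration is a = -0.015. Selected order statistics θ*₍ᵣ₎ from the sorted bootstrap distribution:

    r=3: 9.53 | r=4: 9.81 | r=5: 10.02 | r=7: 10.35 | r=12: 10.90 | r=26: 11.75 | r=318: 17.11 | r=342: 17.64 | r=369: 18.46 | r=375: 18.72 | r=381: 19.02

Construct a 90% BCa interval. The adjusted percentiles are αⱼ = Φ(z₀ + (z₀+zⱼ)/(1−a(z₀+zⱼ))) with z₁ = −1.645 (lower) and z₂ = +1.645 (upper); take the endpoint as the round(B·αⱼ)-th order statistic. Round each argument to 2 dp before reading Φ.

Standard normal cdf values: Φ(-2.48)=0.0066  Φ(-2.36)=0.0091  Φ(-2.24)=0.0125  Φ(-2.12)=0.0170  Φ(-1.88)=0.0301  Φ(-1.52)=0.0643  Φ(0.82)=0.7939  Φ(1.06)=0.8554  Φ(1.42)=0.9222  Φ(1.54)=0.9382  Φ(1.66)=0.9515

(10.90, 18.46)

Lower: z₀ + z₁ = -0.094 + (-1.645) = -1.739; 1 − a(z₀+z₁) = 1 − (-0.015)(-1.739) = 0.9739; argument = -0.094 + (-1.739)/0.9739 = -1.8796 → -1.88.
α₁ = Φ(-1.88) = 0.0301; rank = round(400 × 0.0301) = 12; θ*₍12₎ = 10.90.
Upper: z₀ + z₂ = 1.551; 1 − a(z₀+z₂) = 1.0233; argument = 1.4217 → 1.42; α₂ = 0.9222; rank = 369; θ*₍369₎ = 18.46.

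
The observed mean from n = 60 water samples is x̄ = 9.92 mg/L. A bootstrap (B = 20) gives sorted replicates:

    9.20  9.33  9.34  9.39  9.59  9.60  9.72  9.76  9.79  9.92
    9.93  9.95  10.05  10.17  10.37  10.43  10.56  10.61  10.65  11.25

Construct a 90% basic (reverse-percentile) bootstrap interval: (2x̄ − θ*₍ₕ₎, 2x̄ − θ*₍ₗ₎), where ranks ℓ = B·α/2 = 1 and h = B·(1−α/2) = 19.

Percentile endpoints at ranks 1 and 19: θ*₍1₎ = 9.20, θ*₍19₎ = 10.65.
Basic interval reflects these around x̄:
  lower = 2 × 9.92 − 10.65 = 9.19
  upper = 2 × 9.92 − 9.20 = 10.64

(9.19, 10.64)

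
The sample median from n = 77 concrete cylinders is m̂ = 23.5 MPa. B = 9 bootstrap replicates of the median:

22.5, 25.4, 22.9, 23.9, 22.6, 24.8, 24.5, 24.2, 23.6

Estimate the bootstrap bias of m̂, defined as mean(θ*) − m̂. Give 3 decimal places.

bias = +0.322

mean(θ*) = (22.5 + 25.4 + 22.9 + 23.9 + 22.6 + 24.8 + 24.5 + 24.2 + 23.6) / 9 = 23.8222
bias = 23.8222 − 23.5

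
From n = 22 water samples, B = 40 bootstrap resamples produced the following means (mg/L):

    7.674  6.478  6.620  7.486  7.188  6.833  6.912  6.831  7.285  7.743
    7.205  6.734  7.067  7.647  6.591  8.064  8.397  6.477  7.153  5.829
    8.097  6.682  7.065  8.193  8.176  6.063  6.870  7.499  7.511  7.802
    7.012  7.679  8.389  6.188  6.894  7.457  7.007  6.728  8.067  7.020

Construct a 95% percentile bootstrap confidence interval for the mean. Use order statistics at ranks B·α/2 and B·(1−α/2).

Sorted replicates: 5.829, 6.063, 6.188, 6.477, 6.478, 6.591, 6.620, 6.682, 6.728, 6.734, 6.831, 6.833, 6.870, 6.894, 6.912, 7.007, 7.012, 7.020, 7.065, 7.067, 7.153, 7.188, 7.205, 7.285, 7.457, 7.486, 7.499, 7.511, 7.647, 7.674, 7.679, 7.743, 7.802, 8.064, 8.067, 8.097, 8.176, 8.193, 8.389, 8.397
α = 0.05; lower rank = 40 × 0.025 = 1; upper rank = 40 × 0.975 = 39.
The 1st smallest replicate is 5.829; the 39th is 8.389.

(5.829, 8.389)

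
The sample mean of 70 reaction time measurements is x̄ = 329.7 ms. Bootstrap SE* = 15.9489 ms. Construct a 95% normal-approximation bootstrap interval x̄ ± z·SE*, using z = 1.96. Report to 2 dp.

(298.44, 360.96)

Margin = 1.96 × 15.9489 = 31.260
Interval: 329.7 ± 31.260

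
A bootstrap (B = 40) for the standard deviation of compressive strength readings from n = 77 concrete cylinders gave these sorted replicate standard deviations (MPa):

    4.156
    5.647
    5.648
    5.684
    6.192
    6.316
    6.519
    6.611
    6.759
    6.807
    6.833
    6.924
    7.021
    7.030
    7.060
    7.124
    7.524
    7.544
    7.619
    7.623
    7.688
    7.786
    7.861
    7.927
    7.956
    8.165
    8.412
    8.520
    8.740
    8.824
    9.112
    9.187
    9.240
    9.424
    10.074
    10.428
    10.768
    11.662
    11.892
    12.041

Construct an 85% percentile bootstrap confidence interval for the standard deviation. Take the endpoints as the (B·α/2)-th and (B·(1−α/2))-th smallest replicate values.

α = 0.15; lower rank = 40 × 0.075 = 3; upper rank = 40 × 0.925 = 37.
The 3rd smallest replicate is 5.648; the 37th is 10.768.

(5.648, 10.768)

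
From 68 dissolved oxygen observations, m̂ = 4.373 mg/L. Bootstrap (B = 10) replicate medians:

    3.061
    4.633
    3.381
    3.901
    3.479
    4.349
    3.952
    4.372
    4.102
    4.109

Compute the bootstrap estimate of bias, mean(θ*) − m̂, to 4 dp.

mean(θ*) = (3.061 + 4.633 + 3.381 + 3.901 + 3.479 + 4.349 + 3.952 + 4.372 + 4.102 + 4.109) / 10 = 3.93390
bias = 3.93390 − 4.373

bias = −0.4391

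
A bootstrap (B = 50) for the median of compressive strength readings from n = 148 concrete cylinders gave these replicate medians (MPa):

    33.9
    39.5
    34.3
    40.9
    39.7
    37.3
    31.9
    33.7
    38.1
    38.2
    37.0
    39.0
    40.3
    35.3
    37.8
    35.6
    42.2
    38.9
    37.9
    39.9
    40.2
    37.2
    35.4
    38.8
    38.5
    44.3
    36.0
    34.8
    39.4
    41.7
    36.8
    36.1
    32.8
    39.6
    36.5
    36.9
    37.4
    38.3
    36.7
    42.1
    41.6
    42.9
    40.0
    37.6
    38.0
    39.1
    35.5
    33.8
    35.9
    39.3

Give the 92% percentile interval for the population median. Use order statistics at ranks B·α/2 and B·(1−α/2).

Sorted replicates: 31.9, 32.8, 33.7, 33.8, 33.9, 34.3, 34.8, 35.3, 35.4, 35.5, 35.6, 35.9, 36.0, 36.1, 36.5, 36.7, 36.8, 36.9, 37.0, 37.2, 37.3, 37.4, 37.6, 37.8, 37.9, 38.0, 38.1, 38.2, 38.3, 38.5, 38.8, 38.9, 39.0, 39.1, 39.3, 39.4, 39.5, 39.6, 39.7, 39.9, 40.0, 40.2, 40.3, 40.9, 41.6, 41.7, 42.1, 42.2, 42.9, 44.3
α = 0.08; lower rank = 50 × 0.040 = 2; upper rank = 50 × 0.960 = 48.
The 2nd smallest replicate is 32.8; the 48th is 42.2.

(32.8, 42.2)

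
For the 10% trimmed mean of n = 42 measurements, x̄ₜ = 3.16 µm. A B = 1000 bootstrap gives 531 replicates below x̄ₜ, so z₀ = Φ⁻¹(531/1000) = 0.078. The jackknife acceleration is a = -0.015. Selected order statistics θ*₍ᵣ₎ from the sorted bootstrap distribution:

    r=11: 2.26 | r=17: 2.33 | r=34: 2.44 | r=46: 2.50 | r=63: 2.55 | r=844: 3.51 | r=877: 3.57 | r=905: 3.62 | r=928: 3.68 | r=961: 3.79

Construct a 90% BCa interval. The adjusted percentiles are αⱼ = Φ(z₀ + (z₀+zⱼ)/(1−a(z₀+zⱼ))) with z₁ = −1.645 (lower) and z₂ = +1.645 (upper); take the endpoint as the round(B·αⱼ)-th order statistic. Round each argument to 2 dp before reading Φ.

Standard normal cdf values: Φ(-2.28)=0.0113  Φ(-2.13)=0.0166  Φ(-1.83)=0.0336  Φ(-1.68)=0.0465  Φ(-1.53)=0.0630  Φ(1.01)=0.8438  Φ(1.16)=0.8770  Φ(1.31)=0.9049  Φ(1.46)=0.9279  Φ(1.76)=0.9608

(2.55, 3.79)

Lower: z₀ + z₁ = 0.078 + (-1.645) = -1.567; 1 − a(z₀+z₁) = 1 − (-0.015)(-1.567) = 0.9765; argument = 0.078 + (-1.567)/0.9765 = -1.5267 → -1.53.
α₁ = Φ(-1.53) = 0.0630; rank = round(1000 × 0.0630) = 63; θ*₍63₎ = 2.55.
Upper: z₀ + z₂ = 1.723; 1 − a(z₀+z₂) = 1.0258; argument = 1.7576 → 1.76; α₂ = 0.9608; rank = 961; θ*₍961₎ = 3.79.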